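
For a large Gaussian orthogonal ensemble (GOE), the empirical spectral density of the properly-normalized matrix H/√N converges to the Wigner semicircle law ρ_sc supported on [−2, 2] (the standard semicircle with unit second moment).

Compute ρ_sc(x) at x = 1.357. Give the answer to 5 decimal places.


ρ_sc(x) = (1/(2π)) √(4 − x²). With x = 1.357:
  4 − x² = 4 − (1.357)² = 4 − 1.841449 = 2.158551.
  √(4 − x²) = 1.469201.
  1/(2π) = 0.159155.
  ρ_sc(1.357) = 0.159155 · 1.469201 = 0.233831.

Rounded to 5 decimal places: ρ_sc(1.357) ≈ 0.23383.


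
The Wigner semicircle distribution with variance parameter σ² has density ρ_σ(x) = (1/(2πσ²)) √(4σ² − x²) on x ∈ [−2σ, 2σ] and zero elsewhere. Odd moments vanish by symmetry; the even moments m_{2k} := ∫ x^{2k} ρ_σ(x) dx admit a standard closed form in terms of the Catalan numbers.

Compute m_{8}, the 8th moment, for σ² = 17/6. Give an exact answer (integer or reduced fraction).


By the scaled semicircle moment identity, m_{2k} = σ^{2k} · C_k with k = 4.
C_4 = (1/(k+1)) · C(2k, k) = (1/5) · C(8, 4) = (1/5) · 70 = 14.
σ^{2k} = (σ²)^k = (17/6)^4 = 83521/1296.

Therefore m_{8} = σ^{8} · C_4 = (83521/1296) · 14 = 584647/648.


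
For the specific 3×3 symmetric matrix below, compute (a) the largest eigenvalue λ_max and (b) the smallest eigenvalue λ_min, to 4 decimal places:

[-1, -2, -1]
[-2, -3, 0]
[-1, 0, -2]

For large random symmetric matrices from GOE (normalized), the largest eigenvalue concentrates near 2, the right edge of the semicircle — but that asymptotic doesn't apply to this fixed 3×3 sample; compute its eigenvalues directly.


Since M is real symmetric, all three eigenvalues are real; they are the roots of det(λI − M) = λ³ − (tr M) λ² + s λ − det M, where s is the sum of the principal 2×2 minors.
tr M = -1 + (-3) + (-2) = -6.
s = ((-1)·(-3) − (-2)²) + ((-1)·(-2) − (-1)²) + ((-3)·(-2) − 0²) = -1 + 1 + 6 = 6.
det M (expand along row 1) = (-1)·6 − (-2)·4 + (-1)·(-3) = 5.
Characteristic polynomial: λ³ + 6λ² + 6λ − 5 = 0.
Substitute λ = y + (tr M)/3 = y − 2.000000 to remove the quadratic term: y³ + p·y + q = 0 with p = s − (tr M)²/3 = -6.000000 and q = −2(tr M)³/27 + (tr M)·s/3 − det M = -1.000000.
Three real roots ⇒ use the trigonometric (Viète) form: r = 2√(−p/3) = 2.828427, φ = arccos(3q/(p·r)) = arccos(0.176777) = 1.393086 rad.
y_k = r·cos(φ/3 − 2πk/3) for k = 0, 1, 2 gives y = 2.528918, -0.167449, -2.361469.
λ_k = y_k − 2.000000 gives λ = 0.5289, -2.1674, -4.3615 (check: the sum is -6.0000 = tr M).

Hence λ_max = 0.5289 and λ_min = -4.3615.


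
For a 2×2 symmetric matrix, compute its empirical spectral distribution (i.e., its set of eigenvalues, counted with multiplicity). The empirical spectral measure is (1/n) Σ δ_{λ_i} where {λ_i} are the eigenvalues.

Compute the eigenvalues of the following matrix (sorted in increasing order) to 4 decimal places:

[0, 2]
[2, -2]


Since M is real symmetric, both eigenvalues are real; they are the roots of det(λI − M) = λ² − (tr M) λ + det M.
tr M = 0 + (-2) = -2.
det M = 0·(-2) − 2² = 0 − 4 = -4.
Characteristic polynomial: λ² + 2λ − 4 = 0.
Discriminant Δ = (tr M)² − 4·det M = 4 − (-16) = 20; √Δ = 4.472136.
λ = (tr M ± √Δ)/2 = (-2 ± 4.472136)/2, giving (tr M − √Δ)/2 = -3.2361 and (tr M + √Δ)/2 = 1.2361.

Eigenvalues sorted in increasing order: [-3.2361, 1.2361].


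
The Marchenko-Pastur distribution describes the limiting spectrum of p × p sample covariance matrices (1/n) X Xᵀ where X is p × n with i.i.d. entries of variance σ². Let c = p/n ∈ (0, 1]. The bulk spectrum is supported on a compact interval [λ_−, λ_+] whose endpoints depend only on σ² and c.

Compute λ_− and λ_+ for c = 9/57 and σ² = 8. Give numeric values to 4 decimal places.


c = 9/57 = 0.157895; √c = 0.397360.
λ_− = σ² (1 − √c)² = 8 · (1 − 0.397360)² = 8 · (0.602640)² = 2.905403.
λ_+ = σ² (1 + √c)² = 8 · (1 + 0.397360)² = 8 · (1.397360)² = 15.620913.

Rounded to 4 decimal places: λ_− ≈ 2.9054, λ_+ ≈ 15.6209.


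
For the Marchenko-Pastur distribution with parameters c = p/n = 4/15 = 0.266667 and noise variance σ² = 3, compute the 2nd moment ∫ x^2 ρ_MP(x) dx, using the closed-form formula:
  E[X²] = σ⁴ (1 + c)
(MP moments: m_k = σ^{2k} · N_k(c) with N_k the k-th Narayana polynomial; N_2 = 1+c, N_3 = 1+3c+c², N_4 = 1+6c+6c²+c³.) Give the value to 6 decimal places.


E[X²] = σ⁴ (1 + c) (second MP moment). With σ² = 3 (so σ⁴ = 9) and c = 4/15 = 0.266667: E[X²] = 9 · (1 + 0.266667) = 9 · 1.266667.

So E[X^2] = 11.400000.


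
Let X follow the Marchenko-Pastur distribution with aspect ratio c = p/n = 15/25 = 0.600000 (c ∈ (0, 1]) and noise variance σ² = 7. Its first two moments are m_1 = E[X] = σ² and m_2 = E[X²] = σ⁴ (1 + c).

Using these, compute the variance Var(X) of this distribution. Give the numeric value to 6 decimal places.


m_1 = E[X] = σ² = 7, so m_1² = 49.
m_2 = E[X²] = σ⁴ (1 + c) = 49 · (1 + 0.600000) = 49 · 1.600000 = 78.400000.
(Note m_2 − m_1² simplifies to c · σ⁴ = 0.600000 · 49.)

Var(X) = m_2 − m_1² = 78.400000 − 49 = 29.400000.


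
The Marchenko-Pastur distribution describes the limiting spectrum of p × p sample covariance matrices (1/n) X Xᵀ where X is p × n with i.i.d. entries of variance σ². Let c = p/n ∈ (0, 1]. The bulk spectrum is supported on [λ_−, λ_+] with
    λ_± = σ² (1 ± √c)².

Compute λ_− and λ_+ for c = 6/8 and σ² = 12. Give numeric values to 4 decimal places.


c = 6/8 = 0.750000; √c = 0.866025.
λ_− = σ² (1 − √c)² = 12 · (1 − 0.866025)² = 12 · (0.133975)² = 0.215390.
λ_+ = σ² (1 + √c)² = 12 · (1 + 0.866025)² = 12 · (1.866025)² = 41.784610.

Rounded to 4 decimal places: λ_− ≈ 0.2154, λ_+ ≈ 41.7846.


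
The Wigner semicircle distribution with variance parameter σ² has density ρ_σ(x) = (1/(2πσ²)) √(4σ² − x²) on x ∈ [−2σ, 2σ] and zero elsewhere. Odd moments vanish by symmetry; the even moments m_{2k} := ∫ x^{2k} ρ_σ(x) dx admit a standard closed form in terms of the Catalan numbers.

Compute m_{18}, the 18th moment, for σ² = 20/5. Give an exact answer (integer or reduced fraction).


By the scaled semicircle moment identity, m_{2k} = σ^{2k} · C_k with k = 9.
C_9 = (1/(k+1)) · C(2k, k) = (1/10) · C(18, 9) = (1/10) · 48620 = 4862.
σ^{2k} = (σ²)^k = (20/5)^9 = 262144.

Therefore m_{18} = σ^{18} · C_9 = 262144 · 4862 = 1274544128.


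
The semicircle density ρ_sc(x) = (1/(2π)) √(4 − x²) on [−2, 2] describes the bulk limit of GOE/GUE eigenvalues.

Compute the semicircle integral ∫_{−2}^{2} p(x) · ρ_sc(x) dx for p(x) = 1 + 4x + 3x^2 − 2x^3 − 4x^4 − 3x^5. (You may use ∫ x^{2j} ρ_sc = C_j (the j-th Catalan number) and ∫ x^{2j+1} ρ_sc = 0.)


Write p(x) = Σ a_i x^i, split into monomials and integrate each against ρ_sc separately.
Using ∫ x^{2j} ρ_sc = C_j = (1/(j+1)) C(2j, j) (Catalan numbers) and ∫ x^{2j+1} ρ_sc = 0 (odd monomials vanish by symmetry):
  i = 0 (even): a_0 · C_{0} = 1 · 1 = 1
  i = 1 (odd): ∫ x^1 ρ_sc = 0 (vanishes)
  i = 2 (even): a_2 · C_{1} = 3 · 1 = 3
  i = 3 (odd): ∫ x^3 ρ_sc = 0 (vanishes)
  i = 4 (even): a_4 · C_{2} = -4 · 2 = -8
  i = 5 (odd): ∫ x^5 ρ_sc = 0 (vanishes)

Summing the contributions: ∫_{−2}^{2} p(x) ρ_sc(x) dx = 1 + 3 + (-8) = -4.


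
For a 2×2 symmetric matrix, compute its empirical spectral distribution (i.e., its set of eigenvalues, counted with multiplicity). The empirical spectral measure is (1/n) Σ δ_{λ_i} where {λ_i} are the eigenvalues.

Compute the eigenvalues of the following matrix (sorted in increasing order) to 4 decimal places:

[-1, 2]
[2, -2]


Since M is real symmetric, both eigenvalues are real; they are the roots of det(λI − M) = λ² − (tr M) λ + det M.
tr M = -1 + (-2) = -3.
det M = (-1)·(-2) − 2² = 2 − 4 = -2.
Characteristic polynomial: λ² + 3λ − 2 = 0.
Discriminant Δ = (tr M)² − 4·det M = 9 − (-8) = 17; √Δ = 4.123106.
λ = (tr M ± √Δ)/2 = (-3 ± 4.123106)/2, giving (tr M − √Δ)/2 = -3.5616 and (tr M + √Δ)/2 = 0.5616.

Eigenvalues sorted in increasing order: [-3.5616, 0.5616].


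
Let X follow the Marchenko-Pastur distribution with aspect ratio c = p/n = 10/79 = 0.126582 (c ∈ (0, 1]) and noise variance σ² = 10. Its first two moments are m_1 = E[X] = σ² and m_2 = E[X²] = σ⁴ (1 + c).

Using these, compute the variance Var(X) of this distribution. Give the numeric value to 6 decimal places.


m_1 = E[X] = σ² = 10, so m_1² = 100.
m_2 = E[X²] = σ⁴ (1 + c) = 100 · (1 + 0.126582) = 100 · 1.126582 = 112.658228.
(Note m_2 − m_1² simplifies to c · σ⁴ = 0.126582 · 100.)

Var(X) = m_2 − m_1² = 112.658228 − 100 = 12.658228.


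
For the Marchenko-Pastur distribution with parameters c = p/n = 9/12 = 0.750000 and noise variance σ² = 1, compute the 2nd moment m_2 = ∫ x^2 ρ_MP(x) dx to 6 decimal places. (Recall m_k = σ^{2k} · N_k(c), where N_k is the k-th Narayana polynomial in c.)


E[X²] = σ⁴ (1 + c) (second MP moment). With σ² = 1 (so σ⁴ = 1) and c = 9/12 = 0.750000: E[X²] = 1 · (1 + 0.750000) = 1 · 1.750000.

So E[X^2] = 1.750000.


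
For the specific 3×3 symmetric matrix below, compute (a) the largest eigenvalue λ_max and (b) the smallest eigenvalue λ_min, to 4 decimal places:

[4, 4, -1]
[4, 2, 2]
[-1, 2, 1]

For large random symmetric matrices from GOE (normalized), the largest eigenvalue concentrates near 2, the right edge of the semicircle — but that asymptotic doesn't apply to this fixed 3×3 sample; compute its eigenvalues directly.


Since M is real symmetric, all three eigenvalues are real; they are the roots of det(λI − M) = λ³ − (tr M) λ² + s λ − det M, where s is the sum of the principal 2×2 minors.
tr M = 4 + 2 + 1 = 7.
s = (4·2 − 4²) + (4·1 − (-1)²) + (2·1 − 2²) = -8 + 3 + (-2) = -7.
det M (expand along row 1) = 4·(-2) − 4·6 + (-1)·10 = -42.
Characteristic polynomial: λ³ − 7λ² − 7λ + 42 = 0.
Substitute λ = y + (tr M)/3 = y + 2.333333 to remove the quadratic term: y³ + p·y + q = 0 with p = s − (tr M)²/3 = -23.333333 and q = −2(tr M)³/27 + (tr M)·s/3 − det M = 0.259259.
Three real roots ⇒ use the trigonometric (Viète) form: r = 2√(−p/3) = 5.577734, φ = arccos(3q/(p·r)) = arccos(-0.005976) = 1.576773 rad.
y_k = r·cos(φ/3 − 2πk/3) for k = 0, 1, 2 gives y = 4.824894, 0.011111, -4.836005.
λ_k = y_k + 2.333333 gives λ = 7.1582, 2.3444, -2.5027 (check: the sum is 7.0000 = tr M).

Hence λ_max = 7.1582 and λ_min = -2.5027.


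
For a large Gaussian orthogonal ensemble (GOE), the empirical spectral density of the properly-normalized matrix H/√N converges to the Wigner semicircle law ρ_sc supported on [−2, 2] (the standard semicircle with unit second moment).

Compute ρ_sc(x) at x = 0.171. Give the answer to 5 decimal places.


ρ_sc(x) = (1/(2π)) √(4 − x²). With x = 0.171:
  4 − x² = 4 − (0.171)² = 4 − 0.029241 = 3.970759.
  √(4 − x²) = 1.992676.
  1/(2π) = 0.159155.
  ρ_sc(0.171) = 0.159155 · 1.992676 = 0.317144.

Rounded to 5 decimal places: ρ_sc(0.171) ≈ 0.31714.


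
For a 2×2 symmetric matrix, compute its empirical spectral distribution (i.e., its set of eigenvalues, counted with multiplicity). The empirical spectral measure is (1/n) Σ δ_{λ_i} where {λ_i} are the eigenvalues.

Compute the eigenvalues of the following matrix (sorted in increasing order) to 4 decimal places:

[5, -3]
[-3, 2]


Since M is real symmetric, both eigenvalues are real; they are the roots of det(λI − M) = λ² − (tr M) λ + det M.
tr M = 5 + 2 = 7.
det M = 5·2 − (-3)² = 10 − 9 = 1.
Characteristic polynomial: λ² − 7λ + 1 = 0.
Discriminant Δ = (tr M)² − 4·det M = 49 − 4 = 45; √Δ = 6.708204.
λ = (tr M ± √Δ)/2 = (7 ± 6.708204)/2, giving (tr M − √Δ)/2 = 0.1459 and (tr M + √Δ)/2 = 6.8541.

Eigenvalues sorted in increasing order: [0.1459, 6.8541].


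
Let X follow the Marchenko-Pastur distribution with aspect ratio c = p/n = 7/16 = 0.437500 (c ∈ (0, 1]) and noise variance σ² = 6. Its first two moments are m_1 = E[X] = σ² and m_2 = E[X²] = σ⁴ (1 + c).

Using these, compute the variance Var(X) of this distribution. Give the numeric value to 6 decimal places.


m_1 = E[X] = σ² = 6, so m_1² = 36.
m_2 = E[X²] = σ⁴ (1 + c) = 36 · (1 + 0.437500) = 36 · 1.437500 = 51.750000.
(Note m_2 − m_1² simplifies to c · σ⁴ = 0.437500 · 36.)

Var(X) = m_2 − m_1² = 51.750000 − 36 = 15.750000.


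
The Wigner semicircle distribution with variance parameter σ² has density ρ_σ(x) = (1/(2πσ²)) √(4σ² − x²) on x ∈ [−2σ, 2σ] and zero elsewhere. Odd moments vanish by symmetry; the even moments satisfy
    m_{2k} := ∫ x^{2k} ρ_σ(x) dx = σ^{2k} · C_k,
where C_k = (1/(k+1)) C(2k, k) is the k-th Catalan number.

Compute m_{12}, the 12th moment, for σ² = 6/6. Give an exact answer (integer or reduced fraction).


By the scaled semicircle moment identity, m_{2k} = σ^{2k} · C_k with k = 6.
C_6 = (1/(k+1)) · C(2k, k) = (1/7) · C(12, 6) = (1/7) · 924 = 132.
σ^{2k} = (σ²)^k = (6/6)^6 = 1.

Therefore m_{12} = σ^{12} · C_6 = 1 · 132 = 132.


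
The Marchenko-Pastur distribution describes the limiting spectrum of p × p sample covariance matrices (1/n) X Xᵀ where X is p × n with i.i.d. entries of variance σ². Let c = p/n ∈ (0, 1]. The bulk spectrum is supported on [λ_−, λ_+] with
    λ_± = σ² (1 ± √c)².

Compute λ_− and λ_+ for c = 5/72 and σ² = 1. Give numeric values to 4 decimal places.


c = 5/72 = 0.069444; √c = 0.263523.
λ_− = σ² (1 − √c)² = 1 · (1 − 0.263523)² = 1 · (0.736477)² = 0.542398.
λ_+ = σ² (1 + √c)² = 1 · (1 + 0.263523)² = 1 · (1.263523)² = 1.596491.

Rounded to 4 decimal places: λ_− ≈ 0.5424, λ_+ ≈ 1.5965.


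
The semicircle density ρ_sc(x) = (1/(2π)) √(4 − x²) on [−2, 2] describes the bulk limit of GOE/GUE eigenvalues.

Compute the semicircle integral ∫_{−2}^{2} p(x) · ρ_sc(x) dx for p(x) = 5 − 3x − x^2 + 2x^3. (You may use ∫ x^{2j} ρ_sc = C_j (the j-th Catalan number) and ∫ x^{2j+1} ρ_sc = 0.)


Write p(x) = Σ a_i x^i, split into monomials and integrate each against ρ_sc separately.
Using ∫ x^{2j} ρ_sc = C_j = (1/(j+1)) C(2j, j) (Catalan numbers) and ∫ x^{2j+1} ρ_sc = 0 (odd monomials vanish by symmetry):
  i = 0 (even): a_0 · C_{0} = 5 · 1 = 5
  i = 1 (odd): ∫ x^1 ρ_sc = 0 (vanishes)
  i = 2 (even): a_2 · C_{1} = -1 · 1 = -1
  i = 3 (odd): ∫ x^3 ρ_sc = 0 (vanishes)

Summing the contributions: ∫_{−2}^{2} p(x) ρ_sc(x) dx = 5 + (-1) = 4.


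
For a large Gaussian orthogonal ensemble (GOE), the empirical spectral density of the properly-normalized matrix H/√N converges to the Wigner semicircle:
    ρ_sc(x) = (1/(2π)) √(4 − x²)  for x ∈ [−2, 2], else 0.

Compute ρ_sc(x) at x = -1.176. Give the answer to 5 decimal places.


ρ_sc(x) = (1/(2π)) √(4 − x²). With x = -1.176:
  4 − x² = 4 − (-1.176)² = 4 − 1.382976 = 2.617024.
  √(4 − x²) = 1.617722.
  1/(2π) = 0.159155.
  ρ_sc(-1.176) = 0.159155 · 1.617722 = 0.257468.

Rounded to 5 decimal places: ρ_sc(-1.176) ≈ 0.25747.


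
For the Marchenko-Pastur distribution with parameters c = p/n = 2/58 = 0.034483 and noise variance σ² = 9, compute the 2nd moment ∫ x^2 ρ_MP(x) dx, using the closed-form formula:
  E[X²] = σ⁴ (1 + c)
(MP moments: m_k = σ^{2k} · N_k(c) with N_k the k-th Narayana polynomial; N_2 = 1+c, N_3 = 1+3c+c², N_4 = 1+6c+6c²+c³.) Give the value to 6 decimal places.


E[X²] = σ⁴ (1 + c) (second MP moment). With σ² = 9 (so σ⁴ = 81) and c = 2/58 = 0.034483: E[X²] = 81 · (1 + 0.034483) = 81 · 1.034483.

So E[X^2] = 83.793103.


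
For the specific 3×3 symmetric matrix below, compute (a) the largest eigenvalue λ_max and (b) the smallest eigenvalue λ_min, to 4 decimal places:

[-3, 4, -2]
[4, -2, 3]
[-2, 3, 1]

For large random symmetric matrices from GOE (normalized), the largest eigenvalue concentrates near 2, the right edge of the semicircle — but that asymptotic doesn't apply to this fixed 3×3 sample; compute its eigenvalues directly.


Since M is real symmetric, all three eigenvalues are real; they are the roots of det(λI − M) = λ³ − (tr M) λ² + s λ − det M, where s is the sum of the principal 2×2 minors.
tr M = -3 + (-2) + 1 = -4.
s = ((-3)·(-2) − 4²) + ((-3)·1 − (-2)²) + ((-2)·1 − 3²) = -10 + (-7) + (-11) = -28.
det M (expand along row 1) = (-3)·(-11) − 4·10 + (-2)·8 = -23.
Characteristic polynomial: λ³ + 4λ² − 28λ + 23 = 0.
Substitute λ = y + (tr M)/3 = y − 1.333333 to remove the quadratic term: y³ + p·y + q = 0 with p = s − (tr M)²/3 = -33.333333 and q = −2(tr M)³/27 + (tr M)·s/3 − det M = 65.074074.
Three real roots ⇒ use the trigonometric (Viète) form: r = 2√(−p/3) = 6.666667, φ = arccos(3q/(p·r)) = arccos(-0.878500) = 2.643510 rad.
y_k = r·cos(φ/3 − 2πk/3) for k = 0, 1, 2 gives y = 4.241660, 2.333333, -6.574994.
λ_k = y_k − 1.333333 gives λ = 2.9083, 1.0000, -7.9083 (check: the sum is -4.0000 = tr M).

Hence λ_max = 2.9083 and λ_min = -7.9083.


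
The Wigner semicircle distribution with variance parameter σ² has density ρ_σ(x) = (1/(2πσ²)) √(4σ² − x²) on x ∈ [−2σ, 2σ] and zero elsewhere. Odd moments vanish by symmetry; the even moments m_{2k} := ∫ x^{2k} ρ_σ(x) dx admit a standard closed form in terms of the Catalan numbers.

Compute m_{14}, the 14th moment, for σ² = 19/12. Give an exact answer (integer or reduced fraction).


By the scaled semicircle moment identity, m_{2k} = σ^{2k} · C_k with k = 7.
C_7 = (1/(k+1)) · C(2k, k) = (1/8) · C(14, 7) = (1/8) · 3432 = 429.
σ^{2k} = (σ²)^k = (19/12)^7 = 893871739/35831808.

Therefore m_{14} = σ^{14} · C_7 = (893871739/35831808) · 429 = 127823658677/11943936.


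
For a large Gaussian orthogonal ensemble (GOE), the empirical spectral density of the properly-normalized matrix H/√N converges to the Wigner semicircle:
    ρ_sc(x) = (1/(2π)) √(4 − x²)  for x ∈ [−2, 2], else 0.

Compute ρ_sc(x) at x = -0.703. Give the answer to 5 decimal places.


ρ_sc(x) = (1/(2π)) √(4 − x²). With x = -0.703:
  4 − x² = 4 − (-0.703)² = 4 − 0.494209 = 3.505791.
  √(4 − x²) = 1.872376.
  1/(2π) = 0.159155.
  ρ_sc(-0.703) = 0.159155 · 1.872376 = 0.297998.

Rounded to 5 decimal places: ρ_sc(-0.703) ≈ 0.29800.


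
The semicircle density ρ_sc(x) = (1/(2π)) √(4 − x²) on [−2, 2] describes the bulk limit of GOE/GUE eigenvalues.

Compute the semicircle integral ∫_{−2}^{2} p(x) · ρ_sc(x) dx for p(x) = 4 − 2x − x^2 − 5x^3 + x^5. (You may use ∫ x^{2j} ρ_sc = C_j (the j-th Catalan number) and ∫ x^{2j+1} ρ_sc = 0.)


Write p(x) = Σ a_i x^i, split into monomials and integrate each against ρ_sc separately.
Using ∫ x^{2j} ρ_sc = C_j = (1/(j+1)) C(2j, j) (Catalan numbers) and ∫ x^{2j+1} ρ_sc = 0 (odd monomials vanish by symmetry):
  i = 0 (even): a_0 · C_{0} = 4 · 1 = 4
  i = 1 (odd): ∫ x^1 ρ_sc = 0 (vanishes)
  i = 2 (even): a_2 · C_{1} = -1 · 1 = -1
  i = 3 (odd): ∫ x^3 ρ_sc = 0 (vanishes)
  i = 5 (odd): ∫ x^5 ρ_sc = 0 (vanishes)

Summing the contributions: ∫_{−2}^{2} p(x) ρ_sc(x) dx = 4 + (-1) = 3.


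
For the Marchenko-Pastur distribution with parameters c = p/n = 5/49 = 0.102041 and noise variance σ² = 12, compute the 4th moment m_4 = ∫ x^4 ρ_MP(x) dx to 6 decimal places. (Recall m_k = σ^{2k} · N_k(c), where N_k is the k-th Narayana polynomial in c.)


E[X⁴] = σ⁸ (1 + 6c + 6c² + c³) (fourth MP moment). With σ² = 12 (so σ⁸ = 20736) and c = 5/49 = 0.102041: E[X⁴] = 20736 · (1 + 6·0.102041 + 6·(0.102041)² + (0.102041)³) = 20736 · 1.675781.

So E[X^4] = 34749.002065.


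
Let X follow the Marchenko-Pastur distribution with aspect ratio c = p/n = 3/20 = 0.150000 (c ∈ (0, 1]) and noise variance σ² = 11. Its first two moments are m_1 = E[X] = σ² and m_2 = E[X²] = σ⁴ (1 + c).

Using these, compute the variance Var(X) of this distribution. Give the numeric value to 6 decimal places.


m_1 = E[X] = σ² = 11, so m_1² = 121.
m_2 = E[X²] = σ⁴ (1 + c) = 121 · (1 + 0.150000) = 121 · 1.150000 = 139.150000.
(Note m_2 − m_1² simplifies to c · σ⁴ = 0.150000 · 121.)

Var(X) = m_2 − m_1² = 139.150000 − 121 = 18.150000.


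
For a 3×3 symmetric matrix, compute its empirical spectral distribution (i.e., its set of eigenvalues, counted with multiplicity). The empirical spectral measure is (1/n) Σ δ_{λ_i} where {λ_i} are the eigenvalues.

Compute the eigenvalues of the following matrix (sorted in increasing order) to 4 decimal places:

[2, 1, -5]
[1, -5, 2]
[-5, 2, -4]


Since M is real symmetric, all three eigenvalues are real; they are the roots of det(λI − M) = λ³ − (tr M) λ² + s λ − det M, where s is the sum of the principal 2×2 minors.
tr M = 2 + (-5) + (-4) = -7.
s = (2·(-5) − 1²) + (2·(-4) − (-5)²) + ((-5)·(-4) − 2²) = -11 + (-33) + 16 = -28.
det M (expand along row 1) = 2·16 − 1·6 + (-5)·(-23) = 141.
Characteristic polynomial: λ³ + 7λ² − 28λ − 141 = 0.
Substitute λ = y + (tr M)/3 = y − 2.333333 to remove the quadratic term: y³ + p·y + q = 0 with p = s − (tr M)²/3 = -44.333333 and q = −2(tr M)³/27 + (tr M)·s/3 − det M = -50.259259.
Three real roots ⇒ use the trigonometric (Viète) form: r = 2√(−p/3) = 7.688375, φ = arccos(3q/(p·r)) = arccos(0.442356) = 1.112572 rad.
y_k = r·cos(φ/3 − 2πk/3) for k = 0, 1, 2 gives y = 7.165696, -1.169773, -5.995923.
λ_k = y_k − 2.333333 gives λ = 4.8324, -3.5031, -8.3293 (check: the sum is -7.0000 = tr M).

Eigenvalues sorted in increasing order: [-8.3293, -3.5031, 4.8324].


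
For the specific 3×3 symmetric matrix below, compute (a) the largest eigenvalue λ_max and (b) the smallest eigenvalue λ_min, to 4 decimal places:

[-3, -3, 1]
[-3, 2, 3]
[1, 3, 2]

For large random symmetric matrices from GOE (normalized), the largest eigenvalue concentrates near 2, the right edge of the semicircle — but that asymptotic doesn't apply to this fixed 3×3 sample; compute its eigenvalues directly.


Since M is real symmetric, all three eigenvalues are real; they are the roots of det(λI − M) = λ³ − (tr M) λ² + s λ − det M, where s is the sum of the principal 2×2 minors.
tr M = -3 + 2 + 2 = 1.
s = ((-3)·2 − (-3)²) + ((-3)·2 − 1²) + (2·2 − 3²) = -15 + (-7) + (-5) = -27.
det M (expand along row 1) = (-3)·(-5) − (-3)·(-9) + 1·(-11) = -23.
Characteristic polynomial: λ³ − λ² − 27λ + 23 = 0.
Substitute λ = y + (tr M)/3 = y + 0.333333 to remove the quadratic term: y³ + p·y + q = 0 with p = s − (tr M)²/3 = -27.333333 and q = −2(tr M)³/27 + (tr M)·s/3 − det M = 13.925926.
Three real roots ⇒ use the trigonometric (Viète) form: r = 2√(−p/3) = 6.036923, φ = arccos(3q/(p·r)) = arccos(-0.253184) = 1.826767 rad.
y_k = r·cos(φ/3 − 2πk/3) for k = 0, 1, 2 gives y = 4.951877, 0.514467, -5.466343.
λ_k = y_k + 0.333333 gives λ = 5.2852, 0.8478, -5.1330 (check: the sum is 1.0000 = tr M).

Hence λ_max = 5.2852 and λ_min = -5.1330.


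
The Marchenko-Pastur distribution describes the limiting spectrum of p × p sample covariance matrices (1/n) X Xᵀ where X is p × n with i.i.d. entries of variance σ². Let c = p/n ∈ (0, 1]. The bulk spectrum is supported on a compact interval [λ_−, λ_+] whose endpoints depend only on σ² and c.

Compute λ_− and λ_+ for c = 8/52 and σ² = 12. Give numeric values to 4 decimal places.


c = 8/52 = 0.153846; √c = 0.392232.
λ_− = σ² (1 − √c)² = 12 · (1 − 0.392232)² = 12 · (0.607768)² = 4.432579.
λ_+ = σ² (1 + √c)² = 12 · (1 + 0.392232)² = 12 · (1.392232)² = 23.259728.

Rounded to 4 decimal places: λ_− ≈ 4.4326, λ_+ ≈ 23.2597.


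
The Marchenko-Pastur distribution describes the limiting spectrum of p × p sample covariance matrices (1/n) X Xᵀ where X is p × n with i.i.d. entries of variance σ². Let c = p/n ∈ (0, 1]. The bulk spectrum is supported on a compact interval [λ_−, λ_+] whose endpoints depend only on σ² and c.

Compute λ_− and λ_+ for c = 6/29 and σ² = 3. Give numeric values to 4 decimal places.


c = 6/29 = 0.206897; √c = 0.454859.
λ_− = σ² (1 − √c)² = 3 · (1 − 0.454859)² = 3 · (0.545141)² = 0.891537.
λ_+ = σ² (1 + √c)² = 3 · (1 + 0.454859)² = 3 · (1.454859)² = 6.349843.

Rounded to 4 decimal places: λ_− ≈ 0.8915, λ_+ ≈ 6.3498.


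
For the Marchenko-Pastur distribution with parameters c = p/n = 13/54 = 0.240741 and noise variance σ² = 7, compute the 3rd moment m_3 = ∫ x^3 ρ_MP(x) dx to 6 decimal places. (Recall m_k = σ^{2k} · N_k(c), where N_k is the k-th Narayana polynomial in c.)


E[X³] = σ⁶ (1 + 3c + c²) (third MP moment). With σ² = 7 (so σ⁶ = 343) and c = 13/54 = 0.240741: E[X³] = 343 · (1 + 3·0.240741 + (0.240741)²) = 343 · 1.780178.

So E[X^3] = 610.601166.


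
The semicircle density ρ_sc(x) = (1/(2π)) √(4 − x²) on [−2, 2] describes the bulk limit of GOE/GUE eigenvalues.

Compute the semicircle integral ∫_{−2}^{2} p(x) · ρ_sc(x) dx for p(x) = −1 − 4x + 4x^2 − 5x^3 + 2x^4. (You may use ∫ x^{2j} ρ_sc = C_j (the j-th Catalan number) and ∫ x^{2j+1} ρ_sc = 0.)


Write p(x) = Σ a_i x^i, split into monomials and integrate each against ρ_sc separately.
Using ∫ x^{2j} ρ_sc = C_j = (1/(j+1)) C(2j, j) (Catalan numbers) and ∫ x^{2j+1} ρ_sc = 0 (odd monomials vanish by symmetry):
  i = 0 (even): a_0 · C_{0} = -1 · 1 = -1
  i = 1 (odd): ∫ x^1 ρ_sc = 0 (vanishes)
  i = 2 (even): a_2 · C_{1} = 4 · 1 = 4
  i = 3 (odd): ∫ x^3 ρ_sc = 0 (vanishes)
  i = 4 (even): a_4 · C_{2} = 2 · 2 = 4

Summing the contributions: ∫_{−2}^{2} p(x) ρ_sc(x) dx = (-1) + 4 + 4 = 7.


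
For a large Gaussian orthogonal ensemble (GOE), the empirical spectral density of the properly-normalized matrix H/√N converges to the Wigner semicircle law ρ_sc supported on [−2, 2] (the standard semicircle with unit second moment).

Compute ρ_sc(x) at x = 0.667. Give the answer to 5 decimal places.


ρ_sc(x) = (1/(2π)) √(4 − x²). With x = 0.667:
  4 − x² = 4 − (0.667)² = 4 − 0.444889 = 3.555111.
  √(4 − x²) = 1.885500.
  1/(2π) = 0.159155.
  ρ_sc(0.667) = 0.159155 · 1.885500 = 0.300087.

Rounded to 5 decimal places: ρ_sc(0.667) ≈ 0.30009.


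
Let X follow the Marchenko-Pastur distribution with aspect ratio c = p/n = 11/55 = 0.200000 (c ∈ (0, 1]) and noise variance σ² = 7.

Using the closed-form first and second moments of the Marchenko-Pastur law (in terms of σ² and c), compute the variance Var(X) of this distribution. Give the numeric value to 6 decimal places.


Recall the MP moments m_1 = E[X] = σ² and m_2 = E[X²] = σ⁴ (1 + c).
m_1 = E[X] = σ² = 7, so m_1² = 49.
m_2 = E[X²] = σ⁴ (1 + c) = 49 · (1 + 0.200000) = 49 · 1.200000 = 58.800000.
(Note m_2 − m_1² simplifies to c · σ⁴ = 0.200000 · 49.)

Var(X) = m_2 − m_1² = 58.800000 − 49 = 9.800000.


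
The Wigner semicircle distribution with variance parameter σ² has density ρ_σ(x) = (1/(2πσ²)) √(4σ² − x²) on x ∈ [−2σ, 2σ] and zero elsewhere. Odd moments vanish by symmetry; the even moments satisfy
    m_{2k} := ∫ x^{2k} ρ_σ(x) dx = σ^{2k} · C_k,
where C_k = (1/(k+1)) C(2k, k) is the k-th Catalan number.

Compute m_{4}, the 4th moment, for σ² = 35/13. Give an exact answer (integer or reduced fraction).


By the scaled semicircle moment identity, m_{2k} = σ^{2k} · C_k with k = 2.
C_2 = (1/(k+1)) · C(2k, k) = (1/3) · C(4, 2) = (1/3) · 6 = 2.
σ^{2k} = (σ²)^k = (35/13)^2 = 1225/169.

Therefore m_{4} = σ^{4} · C_2 = (1225/169) · 2 = 2450/169.


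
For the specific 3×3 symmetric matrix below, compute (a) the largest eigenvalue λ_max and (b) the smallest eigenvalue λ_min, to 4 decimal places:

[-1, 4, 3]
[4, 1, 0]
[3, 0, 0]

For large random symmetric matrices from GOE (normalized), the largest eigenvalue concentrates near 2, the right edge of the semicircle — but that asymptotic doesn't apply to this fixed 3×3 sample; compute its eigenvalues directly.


Since M is real symmetric, all three eigenvalues are real; they are the roots of det(λI − M) = λ³ − (tr M) λ² + s λ − det M, where s is the sum of the principal 2×2 minors.
tr M = -1 + 1 + 0 = 0.
s = ((-1)·1 − 4²) + ((-1)·0 − 3²) + (1·0 − 0²) = -17 + (-9) + 0 = -26.
det M (expand along row 1) = (-1)·0 − 4·0 + 3·(-3) = -9.
Characteristic polynomial: λ³ − 26λ + 9 = 0.
Substitute λ = y + (tr M)/3 = y + 0.000000 to remove the quadratic term: y³ + p·y + q = 0 with p = s − (tr M)²/3 = -26.000000 and q = −2(tr M)³/27 + (tr M)·s/3 − det M = 9.000000.
Three real roots ⇒ use the trigonometric (Viète) form: r = 2√(−p/3) = 5.887841, φ = arccos(3q/(p·r)) = arccos(-0.176374) = 1.748098 rad.
y_k = r·cos(φ/3 − 2πk/3) for k = 0, 1, 2 gives y = 4.916231, 0.347772, -5.264003.
λ_k = y_k + 0.000000 gives λ = 4.9162, 0.3478, -5.2640 (check: the sum is 0.0000 = tr M).

Hence λ_max = 4.9162 and λ_min = -5.2640.


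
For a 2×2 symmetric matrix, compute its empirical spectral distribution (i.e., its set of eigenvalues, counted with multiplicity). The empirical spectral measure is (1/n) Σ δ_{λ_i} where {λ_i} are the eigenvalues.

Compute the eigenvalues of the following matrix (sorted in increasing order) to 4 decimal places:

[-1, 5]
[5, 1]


Since M is real symmetric, both eigenvalues are real; they are the roots of det(λI − M) = λ² − (tr M) λ + det M.
tr M = -1 + 1 = 0.
det M = (-1)·1 − 5² = -1 − 25 = -26.
Characteristic polynomial: λ² − 26 = 0.
Discriminant Δ = (tr M)² − 4·det M = 0 − (-104) = 104; √Δ = 10.198039.
λ = (tr M ± √Δ)/2 = (0 ± 10.198039)/2, giving (tr M − √Δ)/2 = -5.0990 and (tr M + √Δ)/2 = 5.0990.

Eigenvalues sorted in increasing order: [-5.0990, 5.0990].


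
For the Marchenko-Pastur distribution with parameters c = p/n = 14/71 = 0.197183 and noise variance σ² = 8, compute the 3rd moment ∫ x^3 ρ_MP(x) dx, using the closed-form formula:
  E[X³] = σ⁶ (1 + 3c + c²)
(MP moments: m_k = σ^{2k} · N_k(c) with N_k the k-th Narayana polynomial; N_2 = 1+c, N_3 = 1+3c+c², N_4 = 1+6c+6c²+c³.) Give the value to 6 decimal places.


E[X³] = σ⁶ (1 + 3c + c²) (third MP moment). With σ² = 8 (so σ⁶ = 512) and c = 14/71 = 0.197183: E[X³] = 512 · (1 + 3·0.197183 + (0.197183)²) = 512 · 1.630430.

So E[X^3] = 834.780401.


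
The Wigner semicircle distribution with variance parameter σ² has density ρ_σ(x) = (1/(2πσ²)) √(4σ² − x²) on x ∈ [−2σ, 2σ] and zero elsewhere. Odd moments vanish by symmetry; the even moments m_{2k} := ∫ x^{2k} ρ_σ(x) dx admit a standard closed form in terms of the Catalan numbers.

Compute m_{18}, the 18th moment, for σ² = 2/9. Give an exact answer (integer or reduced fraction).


By the scaled semicircle moment identity, m_{2k} = σ^{2k} · C_k with k = 9.
C_9 = (1/(k+1)) · C(2k, k) = (1/10) · C(18, 9) = (1/10) · 48620 = 4862.
σ^{2k} = (σ²)^k = (2/9)^9 = 512/387420489.

Therefore m_{18} = σ^{18} · C_9 = (512/387420489) · 4862 = 2489344/387420489.


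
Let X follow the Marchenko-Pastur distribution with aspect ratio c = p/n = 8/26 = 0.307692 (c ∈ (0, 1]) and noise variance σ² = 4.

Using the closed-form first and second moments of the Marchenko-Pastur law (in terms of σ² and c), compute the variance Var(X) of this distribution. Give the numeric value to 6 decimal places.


Recall the MP moments m_1 = E[X] = σ² and m_2 = E[X²] = σ⁴ (1 + c).
m_1 = E[X] = σ² = 4, so m_1² = 16.
m_2 = E[X²] = σ⁴ (1 + c) = 16 · (1 + 0.307692) = 16 · 1.307692 = 20.923077.
(Note m_2 − m_1² simplifies to c · σ⁴ = 0.307692 · 16.)

Var(X) = m_2 − m_1² = 20.923077 − 16 = 4.923077.


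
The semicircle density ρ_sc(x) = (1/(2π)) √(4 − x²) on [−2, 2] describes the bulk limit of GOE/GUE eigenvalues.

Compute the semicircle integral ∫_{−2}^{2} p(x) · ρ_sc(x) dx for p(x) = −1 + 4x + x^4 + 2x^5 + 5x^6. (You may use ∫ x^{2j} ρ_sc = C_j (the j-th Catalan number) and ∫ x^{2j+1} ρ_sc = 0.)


Write p(x) = Σ a_i x^i, split into monomials and integrate each against ρ_sc separately.
Using ∫ x^{2j} ρ_sc = C_j = (1/(j+1)) C(2j, j) (Catalan numbers) and ∫ x^{2j+1} ρ_sc = 0 (odd monomials vanish by symmetry):
  i = 0 (even): a_0 · C_{0} = -1 · 1 = -1
  i = 1 (odd): ∫ x^1 ρ_sc = 0 (vanishes)
  i = 4 (even): a_4 · C_{2} = 1 · 2 = 2
  i = 5 (odd): ∫ x^5 ρ_sc = 0 (vanishes)
  i = 6 (even): a_6 · C_{3} = 5 · 5 = 25

Summing the contributions: ∫_{−2}^{2} p(x) ρ_sc(x) dx = (-1) + 2 + 25 = 26.


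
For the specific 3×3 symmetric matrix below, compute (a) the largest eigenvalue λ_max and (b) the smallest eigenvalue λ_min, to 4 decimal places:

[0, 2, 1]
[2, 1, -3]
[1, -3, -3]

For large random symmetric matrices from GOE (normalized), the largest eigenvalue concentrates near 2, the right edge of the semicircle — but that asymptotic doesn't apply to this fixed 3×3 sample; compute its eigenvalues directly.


Since M is real symmetric, all three eigenvalues are real; they are the roots of det(λI − M) = λ³ − (tr M) λ² + s λ − det M, where s is the sum of the principal 2×2 minors.
tr M = 0 + 1 + (-3) = -2.
s = (0·1 − 2²) + (0·(-3) − 1²) + (1·(-3) − (-3)²) = -4 + (-1) + (-12) = -17.
det M (expand along row 1) = 0·(-12) − 2·(-3) + 1·(-7) = -1.
Characteristic polynomial: λ³ + 2λ² − 17λ + 1 = 0.
Substitute λ = y + (tr M)/3 = y − 0.666667 to remove the quadratic term: y³ + p·y + q = 0 with p = s − (tr M)²/3 = -18.333333 and q = −2(tr M)³/27 + (tr M)·s/3 − det M = 12.925926.
Three real roots ⇒ use the trigonometric (Viète) form: r = 2√(−p/3) = 4.944132, φ = arccos(3q/(p·r)) = arccos(-0.427810) = 2.012865 rad.
y_k = r·cos(φ/3 − 2πk/3) for k = 0, 1, 2 gives y = 3.872384, 0.725915, -4.598299.
λ_k = y_k − 0.666667 gives λ = 3.2057, 0.0592, -5.2650 (check: the sum is -2.0000 = tr M).

Hence λ_max = 3.2057 and λ_min = -5.2650.


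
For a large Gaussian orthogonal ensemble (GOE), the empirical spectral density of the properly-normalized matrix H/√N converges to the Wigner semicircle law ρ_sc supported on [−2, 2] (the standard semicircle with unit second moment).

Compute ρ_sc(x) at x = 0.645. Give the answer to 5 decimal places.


ρ_sc(x) = (1/(2π)) √(4 − x²). With x = 0.645:
  4 − x² = 4 − (0.645)² = 4 − 0.416025 = 3.583975.
  √(4 − x²) = 1.893139.
  1/(2π) = 0.159155.
  ρ_sc(0.645) = 0.159155 · 1.893139 = 0.301302.

Rounded to 5 decimal places: ρ_sc(0.645) ≈ 0.30130.


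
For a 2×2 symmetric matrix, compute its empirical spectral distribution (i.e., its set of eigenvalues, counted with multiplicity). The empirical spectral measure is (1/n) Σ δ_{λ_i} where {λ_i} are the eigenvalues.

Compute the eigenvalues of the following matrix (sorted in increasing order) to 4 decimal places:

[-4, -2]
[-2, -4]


Since M is real symmetric, both eigenvalues are real; they are the roots of det(λI − M) = λ² − (tr M) λ + det M.
tr M = -4 + (-4) = -8.
det M = (-4)·(-4) − (-2)² = 16 − 4 = 12.
Characteristic polynomial: λ² + 8λ + 12 = 0.
Discriminant Δ = (tr M)² − 4·det M = 64 − 48 = 16; √Δ = 4.000000.
λ = (tr M ± √Δ)/2 = (-8 ± 4.000000)/2, giving (tr M − √Δ)/2 = -6.0000 and (tr M + √Δ)/2 = -2.0000.

Eigenvalues sorted in increasing order: [-6.0000, -2.0000].


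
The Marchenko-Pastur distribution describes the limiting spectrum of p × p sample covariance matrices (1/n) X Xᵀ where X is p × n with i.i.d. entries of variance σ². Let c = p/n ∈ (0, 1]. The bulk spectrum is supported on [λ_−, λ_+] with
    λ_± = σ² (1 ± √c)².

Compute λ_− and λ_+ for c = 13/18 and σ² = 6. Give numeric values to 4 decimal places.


c = 13/18 = 0.722222; √c = 0.849837.
λ_− = σ² (1 − √c)² = 6 · (1 − 0.849837)² = 6 · (0.150163)² = 0.135294.
λ_+ = σ² (1 + √c)² = 6 · (1 + 0.849837)² = 6 · (1.849837)² = 20.531372.

Rounded to 4 decimal places: λ_− ≈ 0.1353, λ_+ ≈ 20.5314.


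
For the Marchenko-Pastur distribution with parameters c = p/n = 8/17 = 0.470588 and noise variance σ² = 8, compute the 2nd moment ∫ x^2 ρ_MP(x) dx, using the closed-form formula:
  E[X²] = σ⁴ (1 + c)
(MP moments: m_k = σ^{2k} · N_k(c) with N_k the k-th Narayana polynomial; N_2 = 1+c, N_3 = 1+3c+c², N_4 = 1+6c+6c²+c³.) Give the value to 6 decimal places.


E[X²] = σ⁴ (1 + c) (second MP moment). With σ² = 8 (so σ⁴ = 64) and c = 8/17 = 0.470588: E[X²] = 64 · (1 + 0.470588) = 64 · 1.470588.

So E[X^2] = 94.117647.


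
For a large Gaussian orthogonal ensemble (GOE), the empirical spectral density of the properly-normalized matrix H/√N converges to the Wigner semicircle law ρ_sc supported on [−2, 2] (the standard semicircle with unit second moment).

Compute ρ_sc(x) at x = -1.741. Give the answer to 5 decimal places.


ρ_sc(x) = (1/(2π)) √(4 − x²). With x = -1.741:
  4 − x² = 4 − (-1.741)² = 4 − 3.031081 = 0.968919.
  √(4 − x²) = 0.984337.
  1/(2π) = 0.159155.
  ρ_sc(-1.741) = 0.159155 · 0.984337 = 0.156662.

Rounded to 5 decimal places: ρ_sc(-1.741) ≈ 0.15666.


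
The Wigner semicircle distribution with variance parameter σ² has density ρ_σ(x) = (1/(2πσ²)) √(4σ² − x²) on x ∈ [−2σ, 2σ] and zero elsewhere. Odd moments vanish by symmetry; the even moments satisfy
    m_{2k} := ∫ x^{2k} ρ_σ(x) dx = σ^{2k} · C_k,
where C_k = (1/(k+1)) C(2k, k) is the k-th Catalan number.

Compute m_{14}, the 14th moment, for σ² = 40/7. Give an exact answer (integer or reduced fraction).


By the scaled semicircle moment identity, m_{2k} = σ^{2k} · C_k with k = 7.
C_7 = (1/(k+1)) · C(2k, k) = (1/8) · C(14, 7) = (1/8) · 3432 = 429.
σ^{2k} = (σ²)^k = (40/7)^7 = 163840000000/823543.

Therefore m_{14} = σ^{14} · C_7 = (163840000000/823543) · 429 = 70287360000000/823543.


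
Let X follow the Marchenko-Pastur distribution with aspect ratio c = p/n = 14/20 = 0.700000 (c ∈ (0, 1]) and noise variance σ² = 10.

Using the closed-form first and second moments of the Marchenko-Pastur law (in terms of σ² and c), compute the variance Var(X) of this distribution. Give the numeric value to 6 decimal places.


Recall the MP moments m_1 = E[X] = σ² and m_2 = E[X²] = σ⁴ (1 + c).
m_1 = E[X] = σ² = 10, so m_1² = 100.
m_2 = E[X²] = σ⁴ (1 + c) = 100 · (1 + 0.700000) = 100 · 1.700000 = 170.000000.
(Note m_2 − m_1² simplifies to c · σ⁴ = 0.700000 · 100.)

Var(X) = m_2 − m_1² = 170.000000 − 100 = 70.000000.


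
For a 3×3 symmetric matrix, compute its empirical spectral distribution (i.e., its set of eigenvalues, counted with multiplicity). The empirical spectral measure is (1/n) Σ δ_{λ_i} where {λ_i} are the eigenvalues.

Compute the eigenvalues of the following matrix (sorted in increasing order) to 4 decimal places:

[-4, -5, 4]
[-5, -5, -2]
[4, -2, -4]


Since M is real symmetric, all three eigenvalues are real; they are the roots of det(λI − M) = λ³ − (tr M) λ² + s λ − det M, where s is the sum of the principal 2×2 minors.
tr M = -4 + (-5) + (-4) = -13.
s = ((-4)·(-5) − (-5)²) + ((-4)·(-4) − 4²) + ((-5)·(-4) − (-2)²) = -5 + 0 + 16 = 11.
det M (expand along row 1) = (-4)·16 − (-5)·28 + 4·30 = 196.
Characteristic polynomial: λ³ + 13λ² + 11λ − 196 = 0.
Substitute λ = y + (tr M)/3 = y − 4.333333 to remove the quadratic term: y³ + p·y + q = 0 with p = s − (tr M)²/3 = -45.333333 and q = −2(tr M)³/27 + (tr M)·s/3 − det M = -80.925926.
Three real roots ⇒ use the trigonometric (Viète) form: r = 2√(−p/3) = 7.774603, φ = arccos(3q/(p·r)) = arccos(0.688832) = 0.810920 rad.
y_k = r·cos(φ/3 − 2πk/3) for k = 0, 1, 2 gives y = 7.492299, -1.948256, -5.544044.
λ_k = y_k − 4.333333 gives λ = 3.1590, -6.2816, -9.8774 (check: the sum is -13.0000 = tr M).

Eigenvalues sorted in increasing order: [-9.8774, -6.2816, 3.1590].
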